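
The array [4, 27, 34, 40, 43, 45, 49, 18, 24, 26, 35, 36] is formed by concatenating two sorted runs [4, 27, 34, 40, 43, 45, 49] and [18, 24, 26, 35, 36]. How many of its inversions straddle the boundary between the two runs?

For each element r of the right run, count left-run elements greater than r:
r = 18: 27, 34, 40, 43, 45, 49 → 6
r = 24: 27, 34, 40, 43, 45, 49 → 6
r = 26: 27, 34, 40, 43, 45, 49 → 6
r = 35: 40, 43, 45, 49 → 4
r = 36: 40, 43, 45, 49 → 4
Cross-inversions: 6 + 6 + 6 + 4 + 4 = 26

26 cross-inversions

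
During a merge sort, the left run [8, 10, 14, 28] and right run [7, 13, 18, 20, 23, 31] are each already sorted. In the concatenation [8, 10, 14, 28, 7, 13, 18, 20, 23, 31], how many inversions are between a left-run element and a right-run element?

9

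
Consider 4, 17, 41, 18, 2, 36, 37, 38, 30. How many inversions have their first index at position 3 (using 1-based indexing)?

The element at index 3 is 41.
Elements after it: 18, 2, 36, 37, 38, 30
Those smaller than 41: 18, 2, 36, 37, 38, 30

6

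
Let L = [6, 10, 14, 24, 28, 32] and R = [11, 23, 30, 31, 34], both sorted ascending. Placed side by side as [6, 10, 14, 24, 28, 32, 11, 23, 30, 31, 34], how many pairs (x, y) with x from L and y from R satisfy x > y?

9

For each element r of the right run, count left-run elements greater than r:
r = 11: 14, 24, 28, 32 → 4
r = 23: 24, 28, 32 → 3
r = 30: 32 → 1
r = 31: 32 → 1
r = 34: none → 0
Cross-inversions: 4 + 3 + 1 + 1 + 0 = 9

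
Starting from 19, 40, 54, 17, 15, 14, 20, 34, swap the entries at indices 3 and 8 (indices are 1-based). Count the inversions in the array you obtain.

Positions 3 and 8 hold 54 and 34; after swapping, the array is [19, 40, 34, 17, 15, 14, 20, 54].
Element-by-element contributions:
19: 3
40: 5
34: 4
17: 2
15: 1
14: 0
20: 0
54: 0
Sum: 3 + 5 + 4 + 2 + 1 + 0 + 0 + 0 = 15

Inversions: 15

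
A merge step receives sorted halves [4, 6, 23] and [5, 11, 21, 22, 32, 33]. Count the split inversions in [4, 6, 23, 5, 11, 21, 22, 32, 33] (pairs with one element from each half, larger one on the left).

5

For each element r of the right run, count left-run elements greater than r:
r = 5: 6, 23 → 2
r = 11: 23 → 1
r = 21: 23 → 1
r = 22: 23 → 1
r = 32: none → 0
r = 33: none → 0
Cross-inversions: 2 + 1 + 1 + 1 + 0 + 0 = 5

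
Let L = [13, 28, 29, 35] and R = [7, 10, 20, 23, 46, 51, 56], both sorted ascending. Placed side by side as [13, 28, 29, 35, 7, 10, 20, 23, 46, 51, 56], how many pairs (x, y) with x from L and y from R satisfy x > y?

14

Take each right-half value and tally the left-half values above it:
r = 7: 13, 28, 29, 35 → 4
r = 10: 13, 28, 29, 35 → 4
r = 20: 28, 29, 35 → 3
r = 23: 28, 29, 35 → 3
r = 46: none → 0
r = 51: none → 0
r = 56: none → 0
Cross-inversions: 4 + 4 + 3 + 3 + 0 + 0 + 0 = 14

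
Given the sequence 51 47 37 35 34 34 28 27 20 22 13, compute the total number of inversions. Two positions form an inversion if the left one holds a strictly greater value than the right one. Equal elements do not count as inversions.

Element-by-element contributions:
51 → 47, 37, 35, 34, 34, 28, 27, 20, 22, 13 → 10
47 → 37, 35, 34, 34, 28, 27, 20, 22, 13 → 9
37 → 35, 34, 34, 28, 27, 20, 22, 13 → 8
35 → 34, 34, 28, 27, 20, 22, 13 → 7
34 → 28, 27, 20, 22, 13 → 5
34 → 28, 27, 20, 22, 13 → 5
28 → 27, 20, 22, 13 → 4
27 → 20, 22, 13 → 3
20 → 13 → 1
22 → 13 → 1
13 → none → 0
Sum: 10 + 9 + 8 + 7 + 5 + 5 + 4 + 3 + 1 + 1 + 0 = 53

53 out-of-order pairs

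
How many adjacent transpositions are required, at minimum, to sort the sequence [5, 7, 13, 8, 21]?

Minimum adjacent swaps = number of inversions (each swap of adjacent out-of-order elements removes one inversion and no swap can remove more).
Count inversions — for each element, later elements that are smaller:
5: none → 0
7: none → 0
13: 8 → 1
8: none → 0
21: none → 0
Total inversions: 0 + 0 + 1 + 0 + 0 = 1

1 adjacent swap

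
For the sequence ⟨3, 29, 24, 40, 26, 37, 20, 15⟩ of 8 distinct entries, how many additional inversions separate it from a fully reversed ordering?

Maximum inversions for 8 distinct elements is C(8, 2) = 8·7/2 = 28.
Current inversions — for each element, count later smaller elements:
3: 0
29: 4
24: 2
40: 4
26: 2
37: 2
20: 1
15: 0
Current total: 0 + 4 + 2 + 4 + 2 + 2 + 1 + 0 = 15
Shortfall: 28 − 15 = 13

13 inversions short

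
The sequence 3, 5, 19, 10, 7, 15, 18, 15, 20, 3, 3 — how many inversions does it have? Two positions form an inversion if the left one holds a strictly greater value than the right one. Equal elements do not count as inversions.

23

For each element, count later entries that are smaller:
3 → none → 0
5 → 3, 3 → 2
19 → 10, 7, 15, 18, 15, 3, 3 → 7
10 → 7, 3, 3 → 3
7 → 3, 3 → 2
15 → 3, 3 → 2
18 → 15, 3, 3 → 3
15 → 3, 3 → 2
20 → 3, 3 → 2
3 → none → 0
3 → none → 0
Sum: 0 + 2 + 7 + 3 + 2 + 2 + 3 + 2 + 2 + 0 + 0 = 23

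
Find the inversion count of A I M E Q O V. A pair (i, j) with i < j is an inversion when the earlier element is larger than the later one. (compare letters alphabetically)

Inversion pairs (indices are 0-based):
(1,3): I > E
(2,3): M > E
(4,5): Q > O
That's 3 pairs.

3 inversions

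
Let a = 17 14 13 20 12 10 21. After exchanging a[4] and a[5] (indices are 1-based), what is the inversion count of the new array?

11

Positions 4 and 5 hold 20 and 12; after swapping, the array is [17, 14, 13, 12, 20, 10, 21].
For each element, count later entries that are smaller:
17 → 14, 13, 12, 10 → 4
14 → 13, 12, 10 → 3
13 → 12, 10 → 2
12 → 10 → 1
20 → 10 → 1
10 → none → 0
21 → none → 0
Sum: 4 + 3 + 2 + 1 + 1 + 0 + 0 = 11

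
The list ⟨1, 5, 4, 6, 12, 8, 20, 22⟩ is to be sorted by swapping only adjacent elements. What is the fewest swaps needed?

2 adjacent swaps

Each adjacent swap fixes exactly one inversion, so the minimum swap count equals the number of inversions.
Count inversions — for each element, later elements that are smaller:
1: none → 0
5: 4 → 1
4: none → 0
6: none → 0
12: 8 → 1
8: none → 0
20: none → 0
22: none → 0
Total inversions: 0 + 1 + 0 + 0 + 1 + 0 + 0 + 0 = 2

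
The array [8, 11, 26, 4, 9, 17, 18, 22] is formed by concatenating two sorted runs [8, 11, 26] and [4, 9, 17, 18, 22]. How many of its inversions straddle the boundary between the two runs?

For each element r of the right run, count left-run elements greater than r:
r = 4: 8, 11, 26 → 3
r = 9: 11, 26 → 2
r = 17: 26 → 1
r = 18: 26 → 1
r = 22: 26 → 1
Cross-inversions: 3 + 2 + 1 + 1 + 1 = 8

8 split inversions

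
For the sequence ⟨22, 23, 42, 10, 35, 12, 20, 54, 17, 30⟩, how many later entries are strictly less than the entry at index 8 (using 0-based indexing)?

0

The element at index 8 is 17.
Elements after it: 30
None of them are smaller than 17.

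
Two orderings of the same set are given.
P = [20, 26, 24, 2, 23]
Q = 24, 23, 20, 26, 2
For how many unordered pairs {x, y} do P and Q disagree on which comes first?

5

Assign each item its position (1..5) in the first ordering, then rewrite the second ordering as that position sequence:
positions: 20→1, 26→2, 24→3, 2→4, 23→5
second ordering as positions: [3, 5, 1, 2, 4]
Discordant pairs = inversions in this position sequence.
3: 1, 2 → 2
5: 1, 2, 4 → 3
1: 0
2: 0
4: 0
Total: 2 + 3 + 0 + 0 + 0 = 5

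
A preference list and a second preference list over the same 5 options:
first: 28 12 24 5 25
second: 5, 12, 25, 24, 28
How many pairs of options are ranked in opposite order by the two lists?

7 pairs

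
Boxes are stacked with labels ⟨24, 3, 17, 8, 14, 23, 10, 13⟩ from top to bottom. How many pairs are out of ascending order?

15

For each element, count later entries that are smaller:
24: 7
3: 0
17: 4
8: 0
14: 2
23: 2
10: 0
13: 0
Sum: 7 + 0 + 4 + 0 + 2 + 2 + 0 + 0 = 15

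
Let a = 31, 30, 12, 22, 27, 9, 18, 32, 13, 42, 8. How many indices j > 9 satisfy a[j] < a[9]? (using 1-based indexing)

The element at index 9 is 13.
Elements after it: 42, 8
Those smaller than 13: 8

1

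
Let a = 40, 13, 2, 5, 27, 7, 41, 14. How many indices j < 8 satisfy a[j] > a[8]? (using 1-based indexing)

3 such elements

The element at index 8 is 14.
Elements before it: 40, 13, 2, 5, 27, 7, 41
Those larger than 14: 40, 27, 41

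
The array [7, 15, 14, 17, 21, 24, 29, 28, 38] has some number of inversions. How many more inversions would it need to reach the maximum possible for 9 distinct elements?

34 inversions short

Maximum inversions for 9 distinct elements is C(9, 2) = 9·8/2 = 36.
Current inversions — for each element, count later smaller elements:
7: 0
15: 1
14: 0
17: 0
21: 0
24: 0
29: 1
28: 0
38: 0
Current total: 0 + 1 + 0 + 0 + 0 + 0 + 1 + 0 + 0 = 2
Shortfall: 36 − 2 = 34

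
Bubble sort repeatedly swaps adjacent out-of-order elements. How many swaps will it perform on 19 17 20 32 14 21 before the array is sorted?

Each adjacent swap fixes exactly one inversion, so the minimum swap count equals the number of inversions.
Count inversions — for each element, later elements that are smaller:
19: 17, 14 → 2
17: 14 → 1
20: 14 → 1
32: 14, 21 → 2
14: none → 0
21: none → 0
Total inversions: 2 + 1 + 1 + 2 + 0 + 0 = 6

6 swaps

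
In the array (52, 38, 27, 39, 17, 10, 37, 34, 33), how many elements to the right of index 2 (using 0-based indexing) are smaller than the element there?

2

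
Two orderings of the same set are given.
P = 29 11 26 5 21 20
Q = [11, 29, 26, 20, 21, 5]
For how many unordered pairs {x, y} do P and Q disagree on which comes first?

Assign each item its position (1..6) in the first ordering, then rewrite the second ordering as that position sequence:
positions: 29→1, 11→2, 26→3, 5→4, 21→5, 20→6
second ordering as positions: [2, 1, 3, 6, 5, 4]
Discordant pairs = inversions in this position sequence.
2: 1 → 1
1: 0
3: 0
6: 5, 4 → 2
5: 4 → 1
4: 0
Total: 1 + 0 + 0 + 2 + 1 + 0 = 4

There are 4 disagreeing pairs.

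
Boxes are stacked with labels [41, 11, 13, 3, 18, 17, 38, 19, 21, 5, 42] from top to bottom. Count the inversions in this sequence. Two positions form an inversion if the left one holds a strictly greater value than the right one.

Sweep left to right; for each value list the smaller values that follow it:
41 → 11, 13, 3, 18, 17, 38, 19, 21, 5 → 9
11 → 3, 5 → 2
13 → 3, 5 → 2
3 → none → 0
18 → 17, 5 → 2
17 → 5 → 1
38 → 19, 21, 5 → 3
19 → 5 → 1
21 → 5 → 1
5 → none → 0
42 → none → 0
Sum: 9 + 2 + 2 + 0 + 2 + 1 + 3 + 1 + 1 + 0 + 0 = 21

21 inversions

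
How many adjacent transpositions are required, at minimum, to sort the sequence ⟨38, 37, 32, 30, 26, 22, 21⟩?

Minimum adjacent swaps = number of inversions (each swap of adjacent out-of-order elements removes one inversion and no swap can remove more).
Count inversions — for each element, later elements that are smaller:
38: 37, 32, 30, 26, 22, 21 → 6
37: 32, 30, 26, 22, 21 → 5
32: 30, 26, 22, 21 → 4
30: 26, 22, 21 → 3
26: 22, 21 → 2
22: 21 → 1
21: none → 0
Total inversions: 6 + 5 + 4 + 3 + 2 + 1 + 0 = 21

21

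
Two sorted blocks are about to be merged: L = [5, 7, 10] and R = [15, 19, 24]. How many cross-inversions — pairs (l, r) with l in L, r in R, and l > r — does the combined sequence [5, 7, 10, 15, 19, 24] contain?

0

Take each right-half value and tally the left-half values above it:
r = 15: none → 0
r = 19: none → 0
r = 24: none → 0
Cross-inversions: 0 + 0 + 0 = 0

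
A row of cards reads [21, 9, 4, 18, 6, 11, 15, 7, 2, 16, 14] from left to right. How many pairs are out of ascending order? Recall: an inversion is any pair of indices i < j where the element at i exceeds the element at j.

For each element, count later entries that are smaller:
21 → 9, 4, 18, 6, 11, 15, 7, 2, 16, 14 → 10
9 → 4, 6, 7, 2 → 4
4 → 2 → 1
18 → 6, 11, 15, 7, 2, 16, 14 → 7
6 → 2 → 1
11 → 7, 2 → 2
15 → 7, 2, 14 → 3
7 → 2 → 1
2 → none → 0
16 → 14 → 1
14 → none → 0
Sum: 10 + 4 + 1 + 7 + 1 + 2 + 3 + 1 + 0 + 1 + 0 = 30

30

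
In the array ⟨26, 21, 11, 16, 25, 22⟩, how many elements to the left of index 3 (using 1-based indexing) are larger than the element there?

2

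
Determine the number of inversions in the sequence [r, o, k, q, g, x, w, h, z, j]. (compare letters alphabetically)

Element-by-element contributions:
r: 6
o: 4
k: 3
q: 3
g: 0
x: 3
w: 2
h: 0
z: 1
j: 0
Sum: 6 + 4 + 3 + 3 + 0 + 3 + 2 + 0 + 1 + 0 = 22

Out-of-order pairs: 22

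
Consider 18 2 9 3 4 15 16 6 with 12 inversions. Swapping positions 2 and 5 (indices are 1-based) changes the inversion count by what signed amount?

Positions 2 and 5 hold 2 and 4; after swapping, the array is [18, 4, 9, 3, 2, 15, 16, 6].
Sweep left to right; for each value list the smaller values that follow it:
18: 7
4: 2
9: 3
3: 1
2: 0
15: 1
16: 1
6: 0
Sum: 7 + 2 + 3 + 1 + 0 + 1 + 1 + 0 = 15
Change: 15 − 12 = +3

+3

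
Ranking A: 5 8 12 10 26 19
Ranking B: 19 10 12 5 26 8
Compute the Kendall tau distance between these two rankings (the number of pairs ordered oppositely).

Assign each item its position (1..6) in the first ordering, then rewrite the second ordering as that position sequence:
positions: 5→1, 8→2, 12→3, 10→4, 26→5, 19→6
second ordering as positions: [6, 4, 3, 1, 5, 2]
Discordant pairs = inversions in this position sequence.
6: 4, 3, 1, 5, 2 → 5
4: 3, 1, 2 → 3
3: 1, 2 → 2
1: 0
5: 2 → 1
2: 0
Total: 5 + 3 + 2 + 0 + 1 + 0 = 11

11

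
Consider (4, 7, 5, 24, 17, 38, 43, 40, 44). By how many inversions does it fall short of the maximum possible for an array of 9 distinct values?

Maximum inversions for 9 distinct elements is C(9, 2) = 9·8/2 = 36.
Current inversions — for each element, count later smaller elements:
4: 0
7: 1
5: 0
24: 1
17: 0
38: 0
43: 1
40: 0
44: 0
Current total: 0 + 1 + 0 + 1 + 0 + 0 + 1 + 0 + 0 = 3
Shortfall: 36 − 3 = 33

33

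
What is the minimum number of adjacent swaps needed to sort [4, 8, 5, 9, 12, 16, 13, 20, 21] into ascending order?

The minimum number of adjacent swaps to sort an array equals its inversion count, since every such swap removes exactly one inversion.
Count inversions — for each element, later elements that are smaller:
4: none → 0
8: 5 → 1
5: none → 0
9: none → 0
12: none → 0
16: 13 → 1
13: none → 0
20: none → 0
21: none → 0
Total inversions: 0 + 1 + 0 + 0 + 0 + 1 + 0 + 0 + 0 = 2

Adjacent swaps: 2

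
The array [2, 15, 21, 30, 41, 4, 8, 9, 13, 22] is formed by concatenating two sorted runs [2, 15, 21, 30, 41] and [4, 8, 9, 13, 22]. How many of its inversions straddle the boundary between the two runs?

For each element r of the right run, count left-run elements greater than r:
r = 4: 15, 21, 30, 41 → 4
r = 8: 15, 21, 30, 41 → 4
r = 9: 15, 21, 30, 41 → 4
r = 13: 15, 21, 30, 41 → 4
r = 22: 30, 41 → 2
Cross-inversions: 4 + 4 + 4 + 4 + 2 = 18

Cross-inversions: 18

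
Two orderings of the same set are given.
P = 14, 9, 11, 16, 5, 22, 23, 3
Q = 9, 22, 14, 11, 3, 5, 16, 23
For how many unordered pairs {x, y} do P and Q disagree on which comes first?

Disagreeing pairs: 9

Assign each item its position (1..8) in the first ordering, then rewrite the second ordering as that position sequence:
positions: 14→1, 9→2, 11→3, 16→4, 5→5, 22→6, 23→7, 3→8
second ordering as positions: [2, 6, 1, 3, 8, 5, 4, 7]
Discordant pairs = inversions in this position sequence.
2: 1 → 1
6: 1, 3, 5, 4 → 4
1: 0
3: 0
8: 5, 4, 7 → 3
5: 4 → 1
4: 0
7: 0
Total: 1 + 4 + 0 + 0 + 3 + 1 + 0 + 0 = 9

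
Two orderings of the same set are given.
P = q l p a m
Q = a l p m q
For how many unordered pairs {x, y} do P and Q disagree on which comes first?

Assign each item its position (1..5) in the first ordering, then rewrite the second ordering as that position sequence:
positions: q→1, l→2, p→3, a→4, m→5
second ordering as positions: [4, 2, 3, 5, 1]
Discordant pairs = inversions in this position sequence.
4: 2, 3, 1 → 3
2: 1 → 1
3: 1 → 1
5: 1 → 1
1: 0
Total: 3 + 1 + 1 + 1 + 0 = 6

6 disagreeing pairs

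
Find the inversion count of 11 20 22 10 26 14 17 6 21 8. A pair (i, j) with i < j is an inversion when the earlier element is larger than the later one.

Inversions: 26

Sweep left to right; for each value list the smaller values that follow it:
11 → 10, 6, 8 → 3
20 → 10, 14, 17, 6, 8 → 5
22 → 10, 14, 17, 6, 21, 8 → 6
10 → 6, 8 → 2
26 → 14, 17, 6, 21, 8 → 5
14 → 6, 8 → 2
17 → 6, 8 → 2
6 → none → 0
21 → 8 → 1
8 → none → 0
Sum: 3 + 5 + 6 + 2 + 5 + 2 + 2 + 0 + 1 + 0 = 26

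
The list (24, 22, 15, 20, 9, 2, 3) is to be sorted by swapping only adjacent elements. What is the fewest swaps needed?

19

The minimum number of adjacent swaps to sort an array equals its inversion count, since every such swap removes exactly one inversion.
Count inversions — for each element, later elements that are smaller:
24: 22, 15, 20, 9, 2, 3 → 6
22: 15, 20, 9, 2, 3 → 5
15: 9, 2, 3 → 3
20: 9, 2, 3 → 3
9: 2, 3 → 2
2: none → 0
3: none → 0
Total inversions: 6 + 5 + 3 + 3 + 2 + 0 + 0 = 19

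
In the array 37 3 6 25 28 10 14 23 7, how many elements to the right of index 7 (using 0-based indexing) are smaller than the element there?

1 such element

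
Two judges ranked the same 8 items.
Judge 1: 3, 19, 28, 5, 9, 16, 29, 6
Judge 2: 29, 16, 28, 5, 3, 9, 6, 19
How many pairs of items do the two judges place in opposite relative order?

17 discordant pairs

Assign each item its position (1..8) in the first ordering, then rewrite the second ordering as that position sequence:
positions: 3→1, 19→2, 28→3, 5→4, 9→5, 16→6, 29→7, 6→8
second ordering as positions: [7, 6, 3, 4, 1, 5, 8, 2]
Discordant pairs = inversions in this position sequence.
7: 6, 3, 4, 1, 5, 2 → 6
6: 3, 4, 1, 5, 2 → 5
3: 1, 2 → 2
4: 1, 2 → 2
1: 0
5: 2 → 1
8: 2 → 1
2: 0
Total: 6 + 5 + 2 + 2 + 0 + 1 + 1 + 0 = 17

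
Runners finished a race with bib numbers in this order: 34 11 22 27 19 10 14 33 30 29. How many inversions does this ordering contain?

Inversions: 21

Count, for each position, how many later elements it exceeds:
34: 9
11: 1
22: 3
27: 3
19: 2
10: 0
14: 0
33: 2
30: 1
29: 0
Sum: 9 + 1 + 3 + 3 + 2 + 0 + 0 + 2 + 1 + 0 = 21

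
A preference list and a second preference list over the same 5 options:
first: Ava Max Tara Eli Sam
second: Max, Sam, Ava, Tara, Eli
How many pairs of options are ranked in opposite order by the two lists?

4

Assign each item its position (1..5) in the first ordering, then rewrite the second ordering as that position sequence:
positions: Ava→1, Max→2, Tara→3, Eli→4, Sam→5
second ordering as positions: [2, 5, 1, 3, 4]
Discordant pairs = inversions in this position sequence.
2: 1 → 1
5: 1, 3, 4 → 3
1: 0
3: 0
4: 0
Total: 1 + 3 + 0 + 0 + 0 = 4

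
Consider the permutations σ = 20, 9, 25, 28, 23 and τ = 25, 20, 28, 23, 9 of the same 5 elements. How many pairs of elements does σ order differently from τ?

4

Assign each item its position (1..5) in the first ordering, then rewrite the second ordering as that position sequence:
positions: 20→1, 9→2, 25→3, 28→4, 23→5
second ordering as positions: [3, 1, 4, 5, 2]
Discordant pairs = inversions in this position sequence.
3: 1, 2 → 2
1: 0
4: 2 → 1
5: 2 → 1
2: 0
Total: 2 + 0 + 1 + 1 + 0 = 4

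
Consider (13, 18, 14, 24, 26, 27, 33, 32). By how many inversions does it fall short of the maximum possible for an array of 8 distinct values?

26

Maximum inversions for 8 distinct elements is C(8, 2) = 8·7/2 = 28.
Current inversions — for each element, count later smaller elements:
13: 0
18: 1
14: 0
24: 0
26: 0
27: 0
33: 1
32: 0
Current total: 0 + 1 + 0 + 0 + 0 + 0 + 1 + 0 = 2
Shortfall: 28 − 2 = 26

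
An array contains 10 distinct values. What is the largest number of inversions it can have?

The maximum occurs when the array is in strictly decreasing order: every one of the C(10, 2) pairs is inverted.
C(10, 2) = 10·9/2 = 45

45 inversions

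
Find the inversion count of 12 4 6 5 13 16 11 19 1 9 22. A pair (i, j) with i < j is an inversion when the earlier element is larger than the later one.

Sweep left to right; for each value list the smaller values that follow it:
12 → 4, 6, 5, 11, 1, 9 → 6
4 → 1 → 1
6 → 5, 1 → 2
5 → 1 → 1
13 → 11, 1, 9 → 3
16 → 11, 1, 9 → 3
11 → 1, 9 → 2
19 → 1, 9 → 2
1 → none → 0
9 → none → 0
22 → none → 0
Sum: 6 + 1 + 2 + 1 + 3 + 3 + 2 + 2 + 0 + 0 + 0 = 20

20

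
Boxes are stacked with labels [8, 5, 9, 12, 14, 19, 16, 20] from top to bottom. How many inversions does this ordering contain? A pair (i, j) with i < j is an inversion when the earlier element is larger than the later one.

2 inversions

For each element, count later entries that are smaller:
8: 1
5: 0
9: 0
12: 0
14: 0
19: 1
16: 0
20: 0
Sum: 1 + 0 + 0 + 0 + 0 + 1 + 0 + 0 = 2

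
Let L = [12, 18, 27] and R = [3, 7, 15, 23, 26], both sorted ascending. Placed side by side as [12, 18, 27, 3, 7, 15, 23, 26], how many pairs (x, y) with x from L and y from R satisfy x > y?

For each element r of the right run, count left-run elements greater than r:
r = 3: 12, 18, 27 → 3
r = 7: 12, 18, 27 → 3
r = 15: 18, 27 → 2
r = 23: 27 → 1
r = 26: 27 → 1
Cross-inversions: 3 + 3 + 2 + 1 + 1 = 10

10 split inversions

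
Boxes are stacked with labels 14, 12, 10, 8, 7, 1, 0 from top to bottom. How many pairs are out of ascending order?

Element-by-element contributions:
14: 6
12: 5
10: 4
8: 3
7: 2
1: 1
0: 0
Sum: 6 + 5 + 4 + 3 + 2 + 1 + 0 = 21

21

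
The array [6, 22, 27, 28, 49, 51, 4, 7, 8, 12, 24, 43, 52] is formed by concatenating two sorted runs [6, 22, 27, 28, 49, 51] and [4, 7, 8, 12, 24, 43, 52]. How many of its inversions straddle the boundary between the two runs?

27

Take each right-half value and tally the left-half values above it:
r = 4: 6, 22, 27, 28, 49, 51 → 6
r = 7: 22, 27, 28, 49, 51 → 5
r = 8: 22, 27, 28, 49, 51 → 5
r = 12: 22, 27, 28, 49, 51 → 5
r = 24: 27, 28, 49, 51 → 4
r = 43: 49, 51 → 2
r = 52: none → 0
Cross-inversions: 6 + 5 + 5 + 5 + 4 + 2 + 0 = 27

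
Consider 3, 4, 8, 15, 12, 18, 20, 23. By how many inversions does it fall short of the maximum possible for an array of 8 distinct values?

Maximum inversions for 8 distinct elements is C(8, 2) = 8·7/2 = 28.
Current inversions — for each element, count later smaller elements:
3: 0
4: 0
8: 0
15: 1
12: 0
18: 0
20: 0
23: 0
Current total: 0 + 0 + 0 + 1 + 0 + 0 + 0 + 0 = 1
Shortfall: 28 − 1 = 27

27 inversions short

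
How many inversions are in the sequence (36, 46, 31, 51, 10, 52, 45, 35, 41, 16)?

There are 26 out-of-order pairs.

Count, for each position, how many later elements it exceeds:
36 → 31, 10, 35, 16 → 4
46 → 31, 10, 45, 35, 41, 16 → 6
31 → 10, 16 → 2
51 → 10, 45, 35, 41, 16 → 5
10 → none → 0
52 → 45, 35, 41, 16 → 4
45 → 35, 41, 16 → 3
35 → 16 → 1
41 → 16 → 1
16 → none → 0
Sum: 4 + 6 + 2 + 5 + 0 + 4 + 3 + 1 + 1 + 0 = 26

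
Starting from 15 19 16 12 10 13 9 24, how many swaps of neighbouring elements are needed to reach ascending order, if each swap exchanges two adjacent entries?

17 swaps

Minimum adjacent swaps = number of inversions (each swap of adjacent out-of-order elements removes one inversion and no swap can remove more).
Count inversions — for each element, later elements that are smaller:
15: 12, 10, 13, 9 → 4
19: 16, 12, 10, 13, 9 → 5
16: 12, 10, 13, 9 → 4
12: 10, 9 → 2
10: 9 → 1
13: 9 → 1
9: none → 0
24: none → 0
Total inversions: 4 + 5 + 4 + 2 + 1 + 1 + 0 + 0 = 17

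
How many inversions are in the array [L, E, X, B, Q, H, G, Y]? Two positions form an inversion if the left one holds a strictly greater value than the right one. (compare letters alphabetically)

Out-of-order pairs: 12

Sweep left to right; for each value list the smaller values that follow it:
L → E, B, H, G → 4
E → B → 1
X → B, Q, H, G → 4
B → none → 0
Q → H, G → 2
H → G → 1
G → none → 0
Y → none → 0
Sum: 4 + 1 + 4 + 0 + 2 + 1 + 0 + 0 = 12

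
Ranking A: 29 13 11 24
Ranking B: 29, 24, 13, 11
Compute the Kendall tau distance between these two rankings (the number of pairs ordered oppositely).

Assign each item its position (1..4) in the first ordering, then rewrite the second ordering as that position sequence:
positions: 29→1, 13→2, 11→3, 24→4
second ordering as positions: [1, 4, 2, 3]
Discordant pairs = inversions in this position sequence.
1: 0
4: 2, 3 → 2
2: 0
3: 0
Total: 0 + 2 + 0 + 0 = 2

2 discordant pairs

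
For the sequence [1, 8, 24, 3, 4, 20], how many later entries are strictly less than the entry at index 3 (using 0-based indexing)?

0 such elements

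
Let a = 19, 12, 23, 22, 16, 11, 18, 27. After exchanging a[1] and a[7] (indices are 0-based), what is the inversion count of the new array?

22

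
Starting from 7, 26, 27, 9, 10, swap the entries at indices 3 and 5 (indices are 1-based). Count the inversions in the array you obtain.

3

Positions 3 and 5 hold 27 and 10; after swapping, the array is [7, 26, 10, 9, 27].
Element-by-element contributions:
7 → none → 0
26 → 10, 9 → 2
10 → 9 → 1
9 → none → 0
27 → none → 0
Sum: 0 + 2 + 1 + 0 + 0 = 3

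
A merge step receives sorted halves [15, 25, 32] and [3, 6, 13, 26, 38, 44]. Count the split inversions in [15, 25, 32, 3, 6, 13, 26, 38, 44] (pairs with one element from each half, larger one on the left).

Take each right-half value and tally the left-half values above it:
r = 3: 15, 25, 32 → 3
r = 6: 15, 25, 32 → 3
r = 13: 15, 25, 32 → 3
r = 26: 32 → 1
r = 38: none → 0
r = 44: none → 0
Cross-inversions: 3 + 3 + 3 + 1 + 0 + 0 = 10

10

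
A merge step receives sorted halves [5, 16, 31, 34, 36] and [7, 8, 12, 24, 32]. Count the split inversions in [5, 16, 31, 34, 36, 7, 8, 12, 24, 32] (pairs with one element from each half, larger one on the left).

17

For each element r of the right run, count left-run elements greater than r:
r = 7: 16, 31, 34, 36 → 4
r = 8: 16, 31, 34, 36 → 4
r = 12: 16, 31, 34, 36 → 4
r = 24: 31, 34, 36 → 3
r = 32: 34, 36 → 2
Cross-inversions: 4 + 4 + 4 + 3 + 2 = 17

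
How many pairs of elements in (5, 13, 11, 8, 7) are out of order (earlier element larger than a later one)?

6 out-of-order pairs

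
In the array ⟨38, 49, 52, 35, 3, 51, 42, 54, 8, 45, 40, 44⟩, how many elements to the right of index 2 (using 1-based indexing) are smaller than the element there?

7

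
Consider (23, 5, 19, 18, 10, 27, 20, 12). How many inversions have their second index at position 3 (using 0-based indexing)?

The element at index 3 is 18.
Elements before it: 23, 5, 19
Those larger than 18: 23, 19

2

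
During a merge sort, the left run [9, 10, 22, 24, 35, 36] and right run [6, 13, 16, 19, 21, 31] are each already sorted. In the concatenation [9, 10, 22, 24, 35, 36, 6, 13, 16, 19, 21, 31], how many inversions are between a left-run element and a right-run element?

Take each right-half value and tally the left-half values above it:
r = 6: 9, 10, 22, 24, 35, 36 → 6
r = 13: 22, 24, 35, 36 → 4
r = 16: 22, 24, 35, 36 → 4
r = 19: 22, 24, 35, 36 → 4
r = 21: 22, 24, 35, 36 → 4
r = 31: 35, 36 → 2
Cross-inversions: 6 + 4 + 4 + 4 + 4 + 2 = 24

24 split inversions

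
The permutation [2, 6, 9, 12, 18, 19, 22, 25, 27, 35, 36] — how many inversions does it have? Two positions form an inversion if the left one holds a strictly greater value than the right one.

Count, for each position, how many later elements it exceeds:
2 → none → 0
6 → none → 0
9 → none → 0
12 → none → 0
18 → none → 0
19 → none → 0
22 → none → 0
25 → none → 0
27 → none → 0
35 → none → 0
36 → none → 0
Sum: 0 + 0 + 0 + 0 + 0 + 0 + 0 + 0 + 0 + 0 + 0 = 0

0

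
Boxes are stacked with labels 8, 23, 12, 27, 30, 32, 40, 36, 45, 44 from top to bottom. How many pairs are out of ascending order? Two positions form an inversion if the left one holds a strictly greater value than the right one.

For each element, count later entries that are smaller:
8: 0
23: 1
12: 0
27: 0
30: 0
32: 0
40: 1
36: 0
45: 1
44: 0
Sum: 0 + 1 + 0 + 0 + 0 + 0 + 1 + 0 + 1 + 0 = 3

There are 3 out-of-order pairs.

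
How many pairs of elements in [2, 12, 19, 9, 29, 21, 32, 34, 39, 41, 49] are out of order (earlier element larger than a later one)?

3

Element-by-element contributions:
2: 0
12: 1
19: 1
9: 0
29: 1
21: 0
32: 0
34: 0
39: 0
41: 0
49: 0
Sum: 0 + 1 + 1 + 0 + 1 + 0 + 0 + 0 + 0 + 0 + 0 = 3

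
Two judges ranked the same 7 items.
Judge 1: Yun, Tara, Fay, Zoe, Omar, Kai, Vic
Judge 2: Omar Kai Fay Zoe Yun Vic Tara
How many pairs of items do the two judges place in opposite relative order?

13

Assign each item its position (1..7) in the first ordering, then rewrite the second ordering as that position sequence:
positions: Yun→1, Tara→2, Fay→3, Zoe→4, Omar→5, Kai→6, Vic→7
second ordering as positions: [5, 6, 3, 4, 1, 7, 2]
Discordant pairs = inversions in this position sequence.
5: 3, 4, 1, 2 → 4
6: 3, 4, 1, 2 → 4
3: 1, 2 → 2
4: 1, 2 → 2
1: 0
7: 2 → 1
2: 0
Total: 4 + 4 + 2 + 2 + 0 + 1 + 0 = 13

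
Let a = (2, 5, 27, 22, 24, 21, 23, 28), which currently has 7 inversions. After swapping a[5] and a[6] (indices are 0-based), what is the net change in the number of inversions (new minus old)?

+1

Positions 5 and 6 hold 21 and 23; after swapping, the array is [2, 5, 27, 22, 24, 23, 21, 28].
Count, for each position, how many later elements it exceeds:
2 → none → 0
5 → none → 0
27 → 22, 24, 23, 21 → 4
22 → 21 → 1
24 → 23, 21 → 2
23 → 21 → 1
21 → none → 0
28 → none → 0
Sum: 0 + 0 + 4 + 1 + 2 + 1 + 0 + 0 = 8
Change: 8 − 7 = +1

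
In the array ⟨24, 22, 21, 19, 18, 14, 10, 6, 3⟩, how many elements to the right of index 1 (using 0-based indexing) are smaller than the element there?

The element at index 1 is 22.
Elements after it: 21, 19, 18, 14, 10, 6, 3
Those smaller than 22: 21, 19, 18, 14, 10, 6, 3

7 such elements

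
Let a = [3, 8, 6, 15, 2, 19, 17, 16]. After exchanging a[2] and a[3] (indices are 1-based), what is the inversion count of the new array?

Positions 2 and 3 hold 8 and 6; after swapping, the array is [3, 6, 8, 15, 2, 19, 17, 16].
Element-by-element contributions:
3: 1
6: 1
8: 1
15: 1
2: 0
19: 2
17: 1
16: 0
Sum: 1 + 1 + 1 + 1 + 0 + 2 + 1 + 0 = 7

7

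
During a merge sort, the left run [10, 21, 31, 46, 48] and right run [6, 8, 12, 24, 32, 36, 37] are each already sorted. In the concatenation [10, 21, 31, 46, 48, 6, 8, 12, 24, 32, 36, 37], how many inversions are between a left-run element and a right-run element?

Take each right-half value and tally the left-half values above it:
r = 6: 10, 21, 31, 46, 48 → 5
r = 8: 10, 21, 31, 46, 48 → 5
r = 12: 21, 31, 46, 48 → 4
r = 24: 31, 46, 48 → 3
r = 32: 46, 48 → 2
r = 36: 46, 48 → 2
r = 37: 46, 48 → 2
Cross-inversions: 5 + 5 + 4 + 3 + 2 + 2 + 2 = 23

23 split inversions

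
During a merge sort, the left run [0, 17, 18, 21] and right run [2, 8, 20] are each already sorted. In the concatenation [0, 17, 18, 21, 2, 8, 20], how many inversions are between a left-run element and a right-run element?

7 cross-inversions

Count, for every r in R, how many entries of L exceed r:
r = 2: 17, 18, 21 → 3
r = 8: 17, 18, 21 → 3
r = 20: 21 → 1
Cross-inversions: 3 + 3 + 1 = 7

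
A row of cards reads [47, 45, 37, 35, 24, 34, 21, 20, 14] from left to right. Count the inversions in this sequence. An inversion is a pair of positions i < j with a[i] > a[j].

Element-by-element contributions:
47 → 45, 37, 35, 24, 34, 21, 20, 14 → 8
45 → 37, 35, 24, 34, 21, 20, 14 → 7
37 → 35, 24, 34, 21, 20, 14 → 6
35 → 24, 34, 21, 20, 14 → 5
24 → 21, 20, 14 → 3
34 → 21, 20, 14 → 3
21 → 20, 14 → 2
20 → 14 → 1
14 → none → 0
Sum: 8 + 7 + 6 + 5 + 3 + 3 + 2 + 1 + 0 = 35

35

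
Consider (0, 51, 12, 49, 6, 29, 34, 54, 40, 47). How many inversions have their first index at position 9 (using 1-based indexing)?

0 such elements

The element at index 9 is 40.
Elements after it: 47
None of them are smaller than 40.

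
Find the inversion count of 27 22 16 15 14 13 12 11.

28 inversions

Count, for each position, how many later elements it exceeds:
27: 7
22: 6
16: 5
15: 4
14: 3
13: 2
12: 1
11: 0
Sum: 7 + 6 + 5 + 4 + 3 + 2 + 1 + 0 = 28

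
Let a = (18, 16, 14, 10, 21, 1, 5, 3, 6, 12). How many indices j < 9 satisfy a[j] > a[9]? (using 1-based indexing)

5

The element at index 9 is 6.
Elements before it: 18, 16, 14, 10, 21, 1, 5, 3
Those larger than 6: 18, 16, 14, 10, 21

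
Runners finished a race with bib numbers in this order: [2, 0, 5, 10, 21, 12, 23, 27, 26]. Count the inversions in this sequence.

3

For each element, count later entries that are smaller:
2: 1
0: 0
5: 0
10: 0
21: 1
12: 0
23: 0
27: 1
26: 0
Sum: 1 + 0 + 0 + 0 + 1 + 0 + 0 + 1 + 0 = 3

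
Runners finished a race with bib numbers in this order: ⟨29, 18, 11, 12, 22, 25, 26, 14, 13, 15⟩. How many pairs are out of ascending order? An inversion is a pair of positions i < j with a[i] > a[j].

24 out-of-order pairs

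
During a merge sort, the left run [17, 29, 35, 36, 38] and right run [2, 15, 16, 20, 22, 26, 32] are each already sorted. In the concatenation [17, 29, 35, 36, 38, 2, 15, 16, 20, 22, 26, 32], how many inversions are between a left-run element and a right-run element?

There are 30 cross-inversions.

For each element r of the right run, count left-run elements greater than r:
r = 2: 17, 29, 35, 36, 38 → 5
r = 15: 17, 29, 35, 36, 38 → 5
r = 16: 17, 29, 35, 36, 38 → 5
r = 20: 29, 35, 36, 38 → 4
r = 22: 29, 35, 36, 38 → 4
r = 26: 29, 35, 36, 38 → 4
r = 32: 35, 36, 38 → 3
Cross-inversions: 5 + 5 + 5 + 4 + 4 + 4 + 3 = 30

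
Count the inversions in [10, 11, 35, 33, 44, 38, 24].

6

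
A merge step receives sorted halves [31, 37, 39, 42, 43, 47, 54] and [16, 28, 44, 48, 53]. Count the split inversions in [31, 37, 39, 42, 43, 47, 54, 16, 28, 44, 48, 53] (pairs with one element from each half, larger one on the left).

For each element r of the right run, count left-run elements greater than r:
r = 16: 31, 37, 39, 42, 43, 47, 54 → 7
r = 28: 31, 37, 39, 42, 43, 47, 54 → 7
r = 44: 47, 54 → 2
r = 48: 54 → 1
r = 53: 54 → 1
Cross-inversions: 7 + 7 + 2 + 1 + 1 = 18

18 cross-inversions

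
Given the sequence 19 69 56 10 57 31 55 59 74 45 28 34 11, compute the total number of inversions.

44 inversions

Element-by-element contributions:
19 → 10, 11 → 2
69 → 56, 10, 57, 31, 55, 59, 45, 28, 34, 11 → 10
56 → 10, 31, 55, 45, 28, 34, 11 → 7
10 → none → 0
57 → 31, 55, 45, 28, 34, 11 → 6
31 → 28, 11 → 2
55 → 45, 28, 34, 11 → 4
59 → 45, 28, 34, 11 → 4
74 → 45, 28, 34, 11 → 4
45 → 28, 34, 11 → 3
28 → 11 → 1
34 → 11 → 1
11 → none → 0
Sum: 2 + 10 + 7 + 0 + 6 + 2 + 4 + 4 + 4 + 3 + 1 + 1 + 0 = 44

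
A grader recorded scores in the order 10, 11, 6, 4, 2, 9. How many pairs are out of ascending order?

Out-of-order pairs: 11

Listing every pair i<j with a[i]>a[j] (using 1-based positions):
(1,3): 10 > 6
(1,4): 10 > 4
(1,5): 10 > 2
(1,6): 10 > 9
(2,3): 11 > 6
(2,4): 11 > 4
(2,5): 11 > 2
(2,6): 11 > 9
(3,4): 6 > 4
(3,5): 6 > 2
(4,5): 4 > 2
That's 11 pairs.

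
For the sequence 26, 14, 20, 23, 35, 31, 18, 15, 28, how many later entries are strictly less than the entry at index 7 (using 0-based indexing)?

0

The element at index 7 is 15.
Elements after it: 28
None of them are smaller than 15.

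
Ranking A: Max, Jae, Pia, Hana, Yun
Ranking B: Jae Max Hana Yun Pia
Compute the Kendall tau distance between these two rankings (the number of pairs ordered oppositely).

Assign each item its position (1..5) in the first ordering, then rewrite the second ordering as that position sequence:
positions: Max→1, Jae→2, Pia→3, Hana→4, Yun→5
second ordering as positions: [2, 1, 4, 5, 3]
Discordant pairs = inversions in this position sequence.
2: 1 → 1
1: 0
4: 3 → 1
5: 3 → 1
3: 0
Total: 1 + 0 + 1 + 1 + 0 = 3

There are 3 discordant pairs.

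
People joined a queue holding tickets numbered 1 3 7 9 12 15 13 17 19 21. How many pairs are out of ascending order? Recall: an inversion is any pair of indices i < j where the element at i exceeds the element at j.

Out-of-order pairs: 1

Sweep left to right; for each value list the smaller values that follow it:
1: 0
3: 0
7: 0
9: 0
12: 0
15: 1
13: 0
17: 0
19: 0
21: 0
Sum: 0 + 0 + 0 + 0 + 0 + 1 + 0 + 0 + 0 + 0 = 1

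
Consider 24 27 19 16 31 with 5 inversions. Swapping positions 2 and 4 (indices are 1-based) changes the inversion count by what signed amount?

-3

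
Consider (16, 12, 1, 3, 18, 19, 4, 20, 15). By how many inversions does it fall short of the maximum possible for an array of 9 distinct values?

23 inversions short

Maximum inversions for 9 distinct elements is C(9, 2) = 9·8/2 = 36.
Current inversions — for each element, count later smaller elements:
16: 5
12: 3
1: 0
3: 0
18: 2
19: 2
4: 0
20: 1
15: 0
Current total: 5 + 3 + 0 + 0 + 2 + 2 + 0 + 1 + 0 = 13
Shortfall: 36 − 13 = 23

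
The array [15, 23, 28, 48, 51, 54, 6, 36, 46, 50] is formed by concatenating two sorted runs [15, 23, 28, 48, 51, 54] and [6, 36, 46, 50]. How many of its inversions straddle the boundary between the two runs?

14 split inversions

Take each right-half value and tally the left-half values above it:
r = 6: 15, 23, 28, 48, 51, 54 → 6
r = 36: 48, 51, 54 → 3
r = 46: 48, 51, 54 → 3
r = 50: 51, 54 → 2
Cross-inversions: 6 + 3 + 3 + 2 = 14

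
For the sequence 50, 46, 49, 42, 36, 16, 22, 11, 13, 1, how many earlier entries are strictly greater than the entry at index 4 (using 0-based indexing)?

The element at index 4 is 36.
Elements before it: 50, 46, 49, 42
Those larger than 36: 50, 46, 49, 42

4 such elements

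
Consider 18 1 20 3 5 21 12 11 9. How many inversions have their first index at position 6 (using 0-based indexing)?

The element at index 6 is 12.
Elements after it: 11, 9
Those smaller than 12: 11, 9

2 such elements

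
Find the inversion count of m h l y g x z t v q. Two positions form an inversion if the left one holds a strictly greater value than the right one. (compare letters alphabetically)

18 out-of-order pairs

Count, for each position, how many later elements it exceeds:
m → h, l, g → 3
h → g → 1
l → g → 1
y → g, x, t, v, q → 5
g → none → 0
x → t, v, q → 3
z → t, v, q → 3
t → q → 1
v → q → 1
q → none → 0
Sum: 3 + 1 + 1 + 5 + 0 + 3 + 3 + 1 + 1 + 0 = 18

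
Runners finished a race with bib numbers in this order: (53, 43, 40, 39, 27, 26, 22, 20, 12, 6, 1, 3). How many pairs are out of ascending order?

65

For each element, count later entries that are smaller:
53: 11
43: 10
40: 9
39: 8
27: 7
26: 6
22: 5
20: 4
12: 3
6: 2
1: 0
3: 0
Sum: 11 + 10 + 9 + 8 + 7 + 6 + 5 + 4 + 3 + 2 + 0 + 0 = 65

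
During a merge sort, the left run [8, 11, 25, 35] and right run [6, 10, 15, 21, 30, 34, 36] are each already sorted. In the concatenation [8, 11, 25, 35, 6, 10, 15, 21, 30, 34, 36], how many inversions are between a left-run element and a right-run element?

Count, for every r in R, how many entries of L exceed r:
r = 6: 8, 11, 25, 35 → 4
r = 10: 11, 25, 35 → 3
r = 15: 25, 35 → 2
r = 21: 25, 35 → 2
r = 30: 35 → 1
r = 34: 35 → 1
r = 36: none → 0
Cross-inversions: 4 + 3 + 2 + 2 + 1 + 1 + 0 = 13

13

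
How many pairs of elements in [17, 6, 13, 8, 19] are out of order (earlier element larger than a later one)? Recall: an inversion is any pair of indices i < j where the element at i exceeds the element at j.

Sweep left to right; for each value list the smaller values that follow it:
17: 3
6: 0
13: 1
8: 0
19: 0
Sum: 3 + 0 + 1 + 0 + 0 = 4

4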